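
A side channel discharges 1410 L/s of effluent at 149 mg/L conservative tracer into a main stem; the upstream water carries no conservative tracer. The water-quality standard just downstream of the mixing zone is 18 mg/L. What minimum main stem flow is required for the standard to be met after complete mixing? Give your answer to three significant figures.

Set C_mix = 18: (Q·0 + 1410·149.0) / (Q + 1410) = 18
→ Q = 1410·(149.0 − 18)/(18 − 0) = 10260 L/s.

10300 L/s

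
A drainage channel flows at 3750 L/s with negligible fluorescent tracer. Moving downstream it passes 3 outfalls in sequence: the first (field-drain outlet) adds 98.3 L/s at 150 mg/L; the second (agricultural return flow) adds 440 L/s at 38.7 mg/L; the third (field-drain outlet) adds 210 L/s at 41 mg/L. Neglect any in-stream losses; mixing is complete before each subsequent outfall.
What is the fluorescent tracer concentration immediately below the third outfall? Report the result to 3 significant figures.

8.98 mg/L

After outfall 1: Q = 3750 + 98.30 = 3848 L/s; C = (3750·0 + 98.30·150.0)/3848 = 3.832 mg/L.
After outfall 2: Q = 3848 + 440.0 = 4288 L/s; C = (3848·3.832 + 440.0·38.70)/4288 = 7.409 mg/L.
After outfall 3: Q = 4288 + 210.0 = 4498 L/s; C = (4288·7.409 + 210.0·41.00)/4498 = 8.977 mg/L.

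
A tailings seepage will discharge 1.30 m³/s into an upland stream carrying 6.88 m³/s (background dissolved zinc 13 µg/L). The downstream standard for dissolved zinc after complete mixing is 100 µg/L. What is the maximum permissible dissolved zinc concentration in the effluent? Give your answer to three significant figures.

560 µg/L

At the limit, (Qr·Cr + Qe·Cₑ)/(Qr + Qe) = 100:
Cₑ = (8.180·100 − 6.880·13.00) / 1.300 = 560.4 µg/L.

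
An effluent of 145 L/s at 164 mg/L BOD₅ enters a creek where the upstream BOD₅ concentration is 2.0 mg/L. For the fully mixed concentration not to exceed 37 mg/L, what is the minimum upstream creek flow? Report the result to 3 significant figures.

Set C_mix = 37: (Q·2.000 + 145.0·164.0) / (Q + 145.0) = 37
→ Q = 145.0·(164.0 − 37)/(37 − 2.000) = 526.1 L/s.

526 L/s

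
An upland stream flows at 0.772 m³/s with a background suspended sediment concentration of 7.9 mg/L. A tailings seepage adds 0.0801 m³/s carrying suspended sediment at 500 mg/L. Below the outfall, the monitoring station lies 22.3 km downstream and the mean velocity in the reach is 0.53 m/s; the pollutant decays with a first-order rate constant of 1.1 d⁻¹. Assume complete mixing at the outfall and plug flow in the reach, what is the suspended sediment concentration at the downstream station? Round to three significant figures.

31.7 mg/L

After mixing, C = (0.7720·7.900 + 0.08010·500.0) / 0.8521 = 46.15/0.8521 = 54.16 mg/L.
Travel time t = 22.3·1000 / 0.53 = 42080 s = 11.69 h.
Applying C = C₀e^(−kt): 54.16 × 0.5853 = 31.70 mg/L.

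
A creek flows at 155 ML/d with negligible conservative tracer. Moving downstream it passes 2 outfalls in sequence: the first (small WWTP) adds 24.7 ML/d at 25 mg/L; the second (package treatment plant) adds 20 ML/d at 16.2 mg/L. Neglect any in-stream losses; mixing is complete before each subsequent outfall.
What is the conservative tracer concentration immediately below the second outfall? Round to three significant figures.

Below outfall 1: Q → 179.7 ML/d, C = (155.0·0 + 24.70·25.00)/179.7 = 3.436 mg/L.
Below outfall 2: Q → 199.7 ML/d, C = (179.7·3.436 + 20.00·16.20)/199.7 = 4.715 mg/L.

4.71 mg/L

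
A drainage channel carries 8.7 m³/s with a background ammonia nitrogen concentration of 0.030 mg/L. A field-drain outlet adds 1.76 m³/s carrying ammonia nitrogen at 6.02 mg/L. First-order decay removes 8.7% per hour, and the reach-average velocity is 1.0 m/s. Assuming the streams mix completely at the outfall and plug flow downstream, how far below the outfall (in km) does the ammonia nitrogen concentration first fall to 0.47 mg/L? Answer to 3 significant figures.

Mass balance: C = (8.700·0.03000 + 1.760·6.020) / 10.46 = 10.86/10.46 = 1.038 mg/L.
8.7%/h lost → k = −ln(1 − 0.087) = 0.09102 h⁻¹.
Set 1.038·exp(−k·t) = 0.47 → t = ln(1.038/0.47)/k = 31330 s = 8.704 h.
Distance = v·t = 1.0·31330 = 31330 m = 31.33 km.

31.3 km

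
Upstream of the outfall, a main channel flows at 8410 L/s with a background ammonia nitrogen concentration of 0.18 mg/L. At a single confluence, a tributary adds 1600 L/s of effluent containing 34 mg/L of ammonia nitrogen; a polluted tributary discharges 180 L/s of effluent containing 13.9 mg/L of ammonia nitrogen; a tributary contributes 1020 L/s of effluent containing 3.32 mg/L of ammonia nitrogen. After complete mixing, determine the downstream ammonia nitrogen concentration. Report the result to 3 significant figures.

Mass balance: C = (8410·0.1800 + 1600·34.00 + 180.0·13.90 + 1020·3.320) / 11210 = 61800/11210 = 5.513 mg/L.

5.51 mg/L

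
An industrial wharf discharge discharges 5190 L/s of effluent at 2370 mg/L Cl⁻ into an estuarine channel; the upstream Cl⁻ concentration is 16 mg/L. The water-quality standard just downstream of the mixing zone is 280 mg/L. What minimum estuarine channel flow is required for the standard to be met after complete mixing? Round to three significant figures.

Set C_mix = 280: (Q·16.00 + 5190·2370) / (Q + 5190) = 280
→ Q = 5190·(2370 − 280)/(280 − 16.00) = 41090 L/s.

41100 L/s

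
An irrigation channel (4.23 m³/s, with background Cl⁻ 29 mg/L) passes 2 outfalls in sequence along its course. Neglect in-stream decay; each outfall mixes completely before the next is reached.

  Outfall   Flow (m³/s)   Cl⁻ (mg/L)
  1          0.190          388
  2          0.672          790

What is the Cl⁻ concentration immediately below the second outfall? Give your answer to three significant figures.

Below outfall 1: Q → 4.420 m³/s, C = (4.230·29.00 + 0.1900·388.0)/4.420 = 44.43 mg/L.
Below outfall 2: Q → 5.092 m³/s, C = (4.420·44.43 + 0.6720·790.0)/5.092 = 142.8 mg/L.

143 mg/L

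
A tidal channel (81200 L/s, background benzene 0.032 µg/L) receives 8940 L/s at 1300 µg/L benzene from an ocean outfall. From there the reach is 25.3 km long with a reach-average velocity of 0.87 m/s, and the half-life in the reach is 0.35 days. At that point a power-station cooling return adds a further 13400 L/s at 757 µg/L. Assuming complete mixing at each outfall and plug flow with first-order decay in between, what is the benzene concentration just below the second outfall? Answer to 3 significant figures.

After mixing, C = (81200·0.03200 + 8940·1300) / 90140 = 11620000/90140 = 129.0 µg/L; combined flow 90140 L/s.
Travel time t = 25.3·1000 / 0.87 = 29080 s = 8.078 h.
Half-life 0.35 d → k = ln 2 / 0.35 = 1.980 d⁻¹.
Applying C = C₀e^(−kt): 129.0 × 0.5135 = 66.22 µg/L.
Second outfall: C = (90140·66.22 + 13400·757.0)/103500 = 155.6 µg/L.

156 µg/L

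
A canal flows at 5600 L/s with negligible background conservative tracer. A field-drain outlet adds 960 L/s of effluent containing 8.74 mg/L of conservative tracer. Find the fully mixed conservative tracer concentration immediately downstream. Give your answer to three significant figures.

After mixing, C = (5600·0 + 960.0·8.740) / 6560 = 8390/6560 = 1.279 mg/L.

1.28 mg/L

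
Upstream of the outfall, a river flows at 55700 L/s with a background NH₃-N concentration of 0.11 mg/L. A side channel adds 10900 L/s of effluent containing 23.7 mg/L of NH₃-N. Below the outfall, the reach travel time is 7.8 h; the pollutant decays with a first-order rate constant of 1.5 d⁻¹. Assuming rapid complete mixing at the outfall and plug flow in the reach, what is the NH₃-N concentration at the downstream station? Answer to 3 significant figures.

Mixed concentration C = ΣQC/ΣQ = (55700·0.1100 + 10900·23.70) / 66600 = 264500/66600 = 3.971 mg/L.
After decay, C = 3.971 × e^(−kt) = 3.971 × 0.6142 = 2.439 mg/L.

2.44 mg/L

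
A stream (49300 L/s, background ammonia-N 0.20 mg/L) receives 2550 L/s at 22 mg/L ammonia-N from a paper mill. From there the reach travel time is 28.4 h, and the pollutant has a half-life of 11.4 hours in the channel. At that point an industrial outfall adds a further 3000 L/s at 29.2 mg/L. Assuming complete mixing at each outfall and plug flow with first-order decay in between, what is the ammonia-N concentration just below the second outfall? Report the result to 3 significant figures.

1.81 mg/L

Mixed concentration C = ΣQC/ΣQ = (49300·0.2000 + 2550·22.00) / 51850 = 65960/51850 = 1.272 mg/L; combined flow 51850 L/s.
Half-life 11.4 h → k = ln 2 / 11.4 = 0.06080 h⁻¹ = 1.459 d⁻¹.
First-order decay: C = 1.272·exp(−k·t) = 1.272·0.1779 = 0.2263 mg/L.
At the second outfall, C = (51850·0.2263 + 3000·29.20) / (51850 + 3000) = 1.811 mg/L.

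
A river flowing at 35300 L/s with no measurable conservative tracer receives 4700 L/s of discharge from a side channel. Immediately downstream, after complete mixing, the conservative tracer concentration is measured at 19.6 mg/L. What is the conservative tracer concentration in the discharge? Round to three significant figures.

Mass balance: 35300·0 + 4700·Cₑ = 40000·19.60
→ Cₑ = (40000·19.60 − 35300·0) / 4700 = 166.8 mg/L.

167 mg/L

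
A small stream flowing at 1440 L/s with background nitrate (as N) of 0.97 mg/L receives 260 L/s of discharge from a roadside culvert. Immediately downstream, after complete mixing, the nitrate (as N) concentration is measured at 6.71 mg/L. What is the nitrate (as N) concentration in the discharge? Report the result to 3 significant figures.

38.5 mg/L

Mass balance: 1440·0.9700 + 260.0·Cₑ = 1700·6.710
→ Cₑ = (1700·6.710 − 1440·0.9700) / 260.0 = 38.50 mg/L.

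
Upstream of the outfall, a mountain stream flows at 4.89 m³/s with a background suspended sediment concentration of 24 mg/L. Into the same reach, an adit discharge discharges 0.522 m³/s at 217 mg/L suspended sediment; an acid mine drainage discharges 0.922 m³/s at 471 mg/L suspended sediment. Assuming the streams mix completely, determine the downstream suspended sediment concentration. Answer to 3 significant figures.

Conservation of mass: C = (4.890·24.00 + 0.5220·217.0 + 0.9220·471.0) / 6.334 = 664.9/6.334 = 105.0 mg/L.

105 mg/L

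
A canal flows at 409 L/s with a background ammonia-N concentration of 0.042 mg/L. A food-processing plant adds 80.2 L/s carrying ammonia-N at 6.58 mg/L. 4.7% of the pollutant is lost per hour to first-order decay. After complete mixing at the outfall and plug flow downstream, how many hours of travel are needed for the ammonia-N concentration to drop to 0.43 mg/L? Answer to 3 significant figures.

19.8 h

After mixing, C = (409.0·0.04200 + 80.20·6.580) / 489.2 = 544.9/489.2 = 1.114 mg/L.
4.7%/h lost → k = −ln(1 − 0.047) = 0.04814 h⁻¹.
1.114·exp(−k·t) = 0.43 → t = ln(1.114/0.43)/k = 71180 s = 19.77 h.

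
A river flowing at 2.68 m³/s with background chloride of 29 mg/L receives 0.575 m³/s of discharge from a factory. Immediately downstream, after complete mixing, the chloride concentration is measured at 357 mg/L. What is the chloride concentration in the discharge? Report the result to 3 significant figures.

Mass balance: 2.680·29.00 + 0.5750·Cₑ = 3.255·357.0
→ Cₑ = (3.255·357.0 − 2.680·29.00) / 0.5750 = 1886 mg/L.

1890 mg/L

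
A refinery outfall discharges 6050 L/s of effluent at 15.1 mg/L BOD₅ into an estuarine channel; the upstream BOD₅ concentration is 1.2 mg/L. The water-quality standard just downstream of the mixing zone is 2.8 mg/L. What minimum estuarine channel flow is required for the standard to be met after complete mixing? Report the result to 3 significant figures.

Set C_mix = 2.8: (Q·1.200 + 6050·15.10) / (Q + 6050) = 2.8
→ Q = 6050·(15.10 − 2.8)/(2.8 − 1.200) = 46510 L/s.

46500 L/s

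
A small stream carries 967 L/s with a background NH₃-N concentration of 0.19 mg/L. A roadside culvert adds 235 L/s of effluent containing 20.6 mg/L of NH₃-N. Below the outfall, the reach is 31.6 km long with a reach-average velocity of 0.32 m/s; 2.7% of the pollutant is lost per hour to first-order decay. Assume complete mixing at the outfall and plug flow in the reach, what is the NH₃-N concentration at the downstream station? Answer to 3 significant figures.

1.97 mg/L

Flow-weighted average: C = (967.0·0.1900 + 235.0·20.60) / 1202 = 5025/1202 = 4.180 mg/L.
Travel time t = 31.6·1000 / 0.32 = 98750 s = 27.43 h.
2.7%/h lost → k = −ln(1 − 0.027) = 0.02737 h⁻¹.
After decay, C = 4.180 × e^(−kt) = 4.180 × 0.4720 = 1.973 mg/L.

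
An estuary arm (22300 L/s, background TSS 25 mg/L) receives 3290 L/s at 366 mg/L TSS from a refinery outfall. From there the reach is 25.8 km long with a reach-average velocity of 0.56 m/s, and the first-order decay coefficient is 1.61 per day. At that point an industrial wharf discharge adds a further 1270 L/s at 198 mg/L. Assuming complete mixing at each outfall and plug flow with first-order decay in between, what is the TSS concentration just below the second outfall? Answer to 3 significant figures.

Conservation of mass: C = (22300·25.00 + 3290·366.0) / 25590 = 1762000/25590 = 68.84 mg/L; combined flow 25590 L/s.
Travel time t = 25.8·1000 / 0.56 = 46070 s = 12.80 h.
First-order decay: C = 68.84·exp(−k·t) = 68.84·0.4238 = 29.17 mg/L.
Second outfall: C = (25590·29.17 + 1270·198.0)/26860 = 37.16 mg/L.

37.2 mg/L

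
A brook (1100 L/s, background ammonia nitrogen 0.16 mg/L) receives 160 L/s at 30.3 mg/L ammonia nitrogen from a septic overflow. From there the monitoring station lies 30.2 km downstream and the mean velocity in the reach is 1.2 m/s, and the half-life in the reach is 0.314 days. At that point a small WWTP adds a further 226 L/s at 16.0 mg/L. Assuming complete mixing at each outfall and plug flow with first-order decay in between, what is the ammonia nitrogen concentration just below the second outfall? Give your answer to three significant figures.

Mixed concentration C = ΣQC/ΣQ = (1100·0.1600 + 160.0·30.30) / 1260 = 5024/1260 = 3.987 mg/L; combined flow 1260 L/s.
Travel time t = 30.2·1000 / 1.2 = 25170 s = 6.991 h.
Half-life 0.314 d → k = ln 2 / 0.314 = 2.207 d⁻¹.
After decay, C = 3.987 × e^(−kt) = 3.987 × 0.5257 = 2.096 mg/L.
At the second outfall, C = (1260·2.096 + 226.0·16.00) / (1260 + 226.0) = 4.211 mg/L.

4.21 mg/L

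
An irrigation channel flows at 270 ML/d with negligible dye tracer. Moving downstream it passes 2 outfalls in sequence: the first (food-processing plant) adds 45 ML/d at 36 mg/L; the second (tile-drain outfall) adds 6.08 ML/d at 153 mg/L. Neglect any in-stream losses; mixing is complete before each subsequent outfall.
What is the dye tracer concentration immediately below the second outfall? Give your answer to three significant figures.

Below outfall 1: Q → 315.0 ML/d, C = (270.0·0 + 45.00·36.00)/315.0 = 5.143 mg/L.
Below outfall 2: Q → 321.1 ML/d, C = (315.0·5.143 + 6.080·153.0)/321.1 = 7.943 mg/L.

7.94 mg/L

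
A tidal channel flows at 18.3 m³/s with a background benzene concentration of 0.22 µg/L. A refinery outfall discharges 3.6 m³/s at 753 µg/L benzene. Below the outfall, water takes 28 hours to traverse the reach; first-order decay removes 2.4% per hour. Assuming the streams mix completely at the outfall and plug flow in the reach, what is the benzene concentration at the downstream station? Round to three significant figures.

Conservation of mass: C = (18.30·0.2200 + 3.600·753.0) / 21.90 = 2715/21.90 = 124.0 µg/L.
2.4%/h lost → k = −ln(1 − 0.024) = 0.02429 h⁻¹.
First-order decay: C = 124.0·exp(−k·t) = 124.0·0.5065 = 62.79 µg/L.

62.8 µg/L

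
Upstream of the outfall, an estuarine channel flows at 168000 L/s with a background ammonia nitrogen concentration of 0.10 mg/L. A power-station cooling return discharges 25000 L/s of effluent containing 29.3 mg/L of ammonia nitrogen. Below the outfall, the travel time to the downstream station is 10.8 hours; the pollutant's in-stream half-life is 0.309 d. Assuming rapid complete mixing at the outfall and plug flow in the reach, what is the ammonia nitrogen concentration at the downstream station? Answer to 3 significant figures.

After mixing, C = (168000·0.1000 + 25000·29.30) / 193000 = 749300/193000 = 3.882 mg/L.
Half-life 0.309 d → k = ln 2 / 0.309 = 2.243 d⁻¹.
After decay, C = 3.882 × e^(−kt) = 3.882 × 0.3644 = 1.415 mg/L.

1.41 mg/L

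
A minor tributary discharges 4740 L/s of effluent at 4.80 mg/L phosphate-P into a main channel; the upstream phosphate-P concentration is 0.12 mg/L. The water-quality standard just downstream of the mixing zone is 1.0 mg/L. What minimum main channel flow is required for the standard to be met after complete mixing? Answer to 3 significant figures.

20500 L/s

Set C_mix = 1.0: (Q·0.1200 + 4740·4.800) / (Q + 4740) = 1.0
→ Q = 4740·(4.800 − 1.0)/(1.0 − 0.1200) = 20470 L/s.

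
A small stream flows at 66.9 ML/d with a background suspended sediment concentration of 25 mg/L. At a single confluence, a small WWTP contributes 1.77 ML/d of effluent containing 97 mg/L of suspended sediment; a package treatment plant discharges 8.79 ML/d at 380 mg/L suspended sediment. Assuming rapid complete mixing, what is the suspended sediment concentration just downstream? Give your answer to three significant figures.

Mixed concentration C = ΣQC/ΣQ = (66.90·25.00 + 1.770·97.00 + 8.790·380.0) / 77.46 = 5184/77.46 = 66.93 mg/L.

66.9 mg/L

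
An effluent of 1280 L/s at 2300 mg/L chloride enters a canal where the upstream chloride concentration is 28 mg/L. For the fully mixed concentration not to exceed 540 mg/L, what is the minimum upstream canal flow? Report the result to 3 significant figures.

Set C_mix = 540: (Q·28.00 + 1280·2300) / (Q + 1280) = 540
→ Q = 1280·(2300 − 540)/(540 − 28.00) = 4400 L/s.

4400 L/s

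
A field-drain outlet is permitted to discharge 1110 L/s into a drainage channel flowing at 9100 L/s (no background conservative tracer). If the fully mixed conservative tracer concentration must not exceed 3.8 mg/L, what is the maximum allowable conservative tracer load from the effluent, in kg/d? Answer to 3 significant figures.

Mass balance at the limit: 9100·0 + 1110·Cₑ = 10210·3.8 → Cₑ = 34.95 mg/L.
1110 L/s = 1.110 m³/s. Load = 1.110 m³/s × 34.95 g/m³ × 86 400 s/d = 3352 kg/d.

3350 kg/d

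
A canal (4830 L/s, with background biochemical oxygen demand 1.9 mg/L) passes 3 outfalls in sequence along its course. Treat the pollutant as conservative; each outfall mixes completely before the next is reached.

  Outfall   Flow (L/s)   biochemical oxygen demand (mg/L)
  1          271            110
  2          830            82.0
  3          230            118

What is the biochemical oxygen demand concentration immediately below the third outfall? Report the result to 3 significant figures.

After outfall 1: Q = 4830 + 271.0 = 5101 L/s; C = (4830·1.900 + 271.0·110.0)/5101 = 7.643 mg/L.
After outfall 2: Q = 5101 + 830.0 = 5931 L/s; C = (5101·7.643 + 830.0·82.00)/5931 = 18.05 mg/L.
After outfall 3: Q = 5931 + 230.0 = 6161 L/s; C = (5931·18.05 + 230.0·118.0)/6161 = 21.78 mg/L.

21.8 mg/L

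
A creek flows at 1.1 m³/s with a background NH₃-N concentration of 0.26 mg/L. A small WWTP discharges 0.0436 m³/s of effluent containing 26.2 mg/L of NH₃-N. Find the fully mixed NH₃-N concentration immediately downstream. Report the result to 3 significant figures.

Mass balance: C = (1.100·0.2600 + 0.04360·26.20) / 1.144 = 1.428/1.144 = 1.249 mg/L.

1.25 mg/L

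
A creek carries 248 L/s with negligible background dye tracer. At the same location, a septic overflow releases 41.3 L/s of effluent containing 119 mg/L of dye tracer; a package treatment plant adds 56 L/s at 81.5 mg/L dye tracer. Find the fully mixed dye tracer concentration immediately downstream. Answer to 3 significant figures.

Mass balance: C = (248.0·0 + 41.30·119.0 + 56.00·81.50) / 345.3 = 9479/345.3 = 27.45 mg/L.

27.5 mg/L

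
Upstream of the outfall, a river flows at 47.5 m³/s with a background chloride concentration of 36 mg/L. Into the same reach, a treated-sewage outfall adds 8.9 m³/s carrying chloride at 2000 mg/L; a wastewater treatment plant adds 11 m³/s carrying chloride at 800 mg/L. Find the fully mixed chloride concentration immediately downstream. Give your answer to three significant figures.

Conservation of mass: C = (47.50·36.00 + 8.900·2000 + 11.00·800.0) / 67.40 = 28310/67.40 = 420.0 mg/L.

420 mg/L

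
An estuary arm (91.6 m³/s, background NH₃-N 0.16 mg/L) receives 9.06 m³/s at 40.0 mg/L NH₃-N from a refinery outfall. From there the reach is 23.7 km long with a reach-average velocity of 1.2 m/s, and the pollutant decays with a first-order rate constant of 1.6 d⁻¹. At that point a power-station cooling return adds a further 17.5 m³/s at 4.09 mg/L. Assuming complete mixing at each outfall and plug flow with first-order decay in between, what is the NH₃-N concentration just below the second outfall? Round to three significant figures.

2.82 mg/L

After mixing, C = (91.60·0.1600 + 9.060·40.00) / 100.7 = 377.1/100.7 = 3.746 mg/L; combined flow 100.7 m³/s.
Travel time t = 23.7·1000 / 1.2 = 19750 s = 5.486 h.
First-order decay: C = 3.746·exp(−k·t) = 3.746·0.6937 = 2.598 mg/L.
At the second outfall, C = (100.7·2.598 + 17.50·4.090) / (100.7 + 17.50) = 2.819 mg/L.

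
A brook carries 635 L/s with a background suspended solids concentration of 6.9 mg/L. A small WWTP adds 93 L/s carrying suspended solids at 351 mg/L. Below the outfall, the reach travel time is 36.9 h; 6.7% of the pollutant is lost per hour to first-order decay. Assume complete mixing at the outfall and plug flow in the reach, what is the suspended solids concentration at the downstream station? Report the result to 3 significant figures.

Conservation of mass: C = (635.0·6.900 + 93.00·351.0) / 728.0 = 37020/728.0 = 50.86 mg/L.
6.7%/h lost → k = −ln(1 − 0.067) = 0.06935 h⁻¹.
First-order decay: C = 50.86·exp(−k·t) = 50.86·0.07738 = 3.935 mg/L.

3.94 mg/L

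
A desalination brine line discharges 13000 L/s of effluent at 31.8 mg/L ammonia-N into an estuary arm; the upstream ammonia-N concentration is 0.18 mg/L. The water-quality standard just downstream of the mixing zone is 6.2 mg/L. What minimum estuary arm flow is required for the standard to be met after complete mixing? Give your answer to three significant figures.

55300 L/s

Set C_mix = 6.2: (Q·0.1800 + 13000·31.80) / (Q + 13000) = 6.2
→ Q = 13000·(31.80 − 6.2)/(6.2 − 0.1800) = 55280 L/s.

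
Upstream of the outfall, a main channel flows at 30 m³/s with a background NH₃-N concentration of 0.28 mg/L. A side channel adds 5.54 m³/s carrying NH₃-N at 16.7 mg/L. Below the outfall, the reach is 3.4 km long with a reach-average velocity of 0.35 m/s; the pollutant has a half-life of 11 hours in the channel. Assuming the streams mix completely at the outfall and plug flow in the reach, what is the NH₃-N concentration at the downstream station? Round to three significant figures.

Mixed concentration C = ΣQC/ΣQ = (30.00·0.2800 + 5.540·16.70) / 35.54 = 100.9/35.54 = 2.840 mg/L.
Travel time t = 3.4·1000 / 0.35 = 9714 s = 2.698 h.
Half-life 11 h → k = ln 2 / 11 = 0.06301 h⁻¹ = 1.512 d⁻¹.
After decay, C = 2.840 × e^(−kt) = 2.840 × 0.8436 = 2.396 mg/L.

2.40 mg/L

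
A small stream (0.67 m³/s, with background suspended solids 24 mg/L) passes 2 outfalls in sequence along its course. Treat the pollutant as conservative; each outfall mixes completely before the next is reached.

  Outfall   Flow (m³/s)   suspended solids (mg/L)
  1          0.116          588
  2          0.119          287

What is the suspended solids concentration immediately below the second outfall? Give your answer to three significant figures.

131 mg/L

Below outfall 1: Q → 0.7860 m³/s, C = (0.6700·24.00 + 0.1160·588.0)/0.7860 = 107.2 mg/L.
Below outfall 2: Q → 0.9050 m³/s, C = (0.7860·107.2 + 0.1190·287.0)/0.9050 = 130.9 mg/L.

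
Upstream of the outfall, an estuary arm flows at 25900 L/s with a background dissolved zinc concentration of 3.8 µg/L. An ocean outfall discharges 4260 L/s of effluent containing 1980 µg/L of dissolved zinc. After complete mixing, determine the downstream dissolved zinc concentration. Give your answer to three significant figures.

Flow-weighted average: C = (25900·3.800 + 4260·1980) / 30160 = 8533000/30160 = 282.9 µg/L.

283 µg/L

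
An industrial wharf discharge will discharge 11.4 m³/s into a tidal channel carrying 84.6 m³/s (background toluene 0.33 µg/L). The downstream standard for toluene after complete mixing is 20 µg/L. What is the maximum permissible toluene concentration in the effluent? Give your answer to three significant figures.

166 µg/L

At the limit, (Qr·Cr + Qe·Cₑ)/(Qr + Qe) = 20:
Cₑ = (96.00·20 − 84.60·0.3300) / 11.40 = 166.0 µg/L.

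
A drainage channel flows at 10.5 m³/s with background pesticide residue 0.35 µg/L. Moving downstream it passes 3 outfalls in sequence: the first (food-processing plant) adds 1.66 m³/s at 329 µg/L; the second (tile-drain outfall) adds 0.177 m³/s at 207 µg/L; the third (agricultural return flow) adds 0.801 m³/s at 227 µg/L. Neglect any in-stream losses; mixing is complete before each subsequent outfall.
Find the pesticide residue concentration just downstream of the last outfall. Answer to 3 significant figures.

58.5 µg/L

After outfall 1: Q = 10.50 + 1.660 = 12.16 m³/s; C = (10.50·0.3500 + 1.660·329.0)/12.16 = 45.22 µg/L.
After outfall 2: Q = 12.16 + 0.1770 = 12.34 m³/s; C = (12.16·45.22 + 0.1770·207.0)/12.34 = 47.54 µg/L.
After outfall 3: Q = 12.34 + 0.8010 = 13.14 m³/s; C = (12.34·47.54 + 0.8010·227.0)/13.14 = 58.48 µg/L.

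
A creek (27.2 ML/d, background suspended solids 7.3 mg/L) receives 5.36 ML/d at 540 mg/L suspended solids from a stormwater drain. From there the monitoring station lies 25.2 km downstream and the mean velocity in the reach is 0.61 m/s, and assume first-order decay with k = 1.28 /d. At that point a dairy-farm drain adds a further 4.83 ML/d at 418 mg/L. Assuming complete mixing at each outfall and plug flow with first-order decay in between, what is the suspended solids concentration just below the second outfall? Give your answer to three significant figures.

Mixed concentration C = ΣQC/ΣQ = (27.20·7.300 + 5.360·540.0) / 32.56 = 3093/32.56 = 94.99 mg/L; combined flow 32.56 ML/d.
Travel time t = 25.2·1000 / 0.61 = 41310 s = 11.48 h.
First-order decay: C = 94.99·exp(−k·t) = 94.99·0.5423 = 51.51 mg/L.
At the second outfall, C = (32.56·51.51 + 4.830·418.0) / (32.56 + 4.830) = 98.85 mg/L.

98.9 mg/L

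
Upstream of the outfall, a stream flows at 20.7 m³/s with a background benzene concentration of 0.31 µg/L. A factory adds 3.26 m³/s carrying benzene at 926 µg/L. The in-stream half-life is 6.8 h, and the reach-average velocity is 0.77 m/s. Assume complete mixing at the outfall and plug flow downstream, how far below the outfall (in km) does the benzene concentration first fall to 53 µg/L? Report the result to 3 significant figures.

Mass balance: C = (20.70·0.3100 + 3.260·926.0) / 23.96 = 3025/23.96 = 126.3 µg/L.
Half-life 6.8 h → k = ln 2 / 6.8 = 0.1019 h⁻¹ = 2.446 d⁻¹.
Set 126.3·exp(−k·t) = 53 → t = ln(126.3/53)/k = 30660 s = 8.516 h.
Distance = v·t = 0.77·30660 = 23610 m = 23.61 km.

23.6 km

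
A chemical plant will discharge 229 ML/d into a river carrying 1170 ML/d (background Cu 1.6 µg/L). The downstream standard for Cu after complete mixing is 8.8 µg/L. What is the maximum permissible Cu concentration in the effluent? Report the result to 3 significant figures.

At the limit, (Qr·Cr + Qe·Cₑ)/(Qr + Qe) = 8.8:
Cₑ = (1399·8.8 − 1170·1.600) / 229.0 = 45.59 µg/L.

45.6 µg/L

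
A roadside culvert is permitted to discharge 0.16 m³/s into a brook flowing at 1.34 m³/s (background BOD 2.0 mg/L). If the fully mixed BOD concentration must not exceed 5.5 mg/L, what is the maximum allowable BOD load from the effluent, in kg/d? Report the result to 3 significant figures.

481 kg/d

Mass balance at the limit: 1.340·2.000 + 0.1600·Cₑ = 1.500·5.5 → Cₑ = 34.81 mg/L.
Load = 0.1600 m³/s × 34.81 g/m³ × 86 400 s/d = 481.2 kg/d.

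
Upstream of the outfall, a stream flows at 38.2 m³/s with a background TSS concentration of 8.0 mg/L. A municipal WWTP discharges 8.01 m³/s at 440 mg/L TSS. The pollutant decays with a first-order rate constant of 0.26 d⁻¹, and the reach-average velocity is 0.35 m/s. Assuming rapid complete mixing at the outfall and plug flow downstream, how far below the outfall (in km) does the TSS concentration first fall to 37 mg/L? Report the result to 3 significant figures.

93.8 km

Mixed concentration C = ΣQC/ΣQ = (38.20·8.000 + 8.010·440.0) / 46.21 = 3830/46.21 = 82.88 mg/L.
Set 82.88·exp(−k·t) = 37 → t = ln(82.88/37)/k = 268000 s = 74.45 h.
Distance = v·t = 0.35·268000 = 93800 m = 93.80 km.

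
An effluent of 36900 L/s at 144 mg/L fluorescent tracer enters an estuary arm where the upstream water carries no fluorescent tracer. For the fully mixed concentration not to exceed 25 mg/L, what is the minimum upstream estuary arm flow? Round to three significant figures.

Set C_mix = 25: (Q·0 + 36900·144.0) / (Q + 36900) = 25
→ Q = 36900·(144.0 − 25)/(25 − 0) = 175600 L/s.

176000 L/s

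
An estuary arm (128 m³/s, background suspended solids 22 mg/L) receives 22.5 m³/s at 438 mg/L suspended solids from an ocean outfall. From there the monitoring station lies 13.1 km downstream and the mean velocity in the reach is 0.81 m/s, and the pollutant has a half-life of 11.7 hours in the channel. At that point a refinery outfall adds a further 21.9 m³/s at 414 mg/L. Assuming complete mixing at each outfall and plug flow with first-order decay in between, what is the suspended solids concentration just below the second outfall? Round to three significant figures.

109 mg/L

Mixed concentration C = ΣQC/ΣQ = (128.0·22.00 + 22.50·438.0) / 150.5 = 12670/150.5 = 84.19 mg/L; combined flow 150.5 m³/s.
Travel time t = 13.1·1000 / 0.81 = 16170 s = 4.492 h.
Half-life 11.7 h → k = ln 2 / 11.7 = 0.05924 h⁻¹ = 1.422 d⁻¹.
First-order decay: C = 84.19·exp(−k·t) = 84.19·0.7663 = 64.52 mg/L.
Second outfall: C = (150.5·64.52 + 21.90·414.0)/172.4 = 108.9 mg/L.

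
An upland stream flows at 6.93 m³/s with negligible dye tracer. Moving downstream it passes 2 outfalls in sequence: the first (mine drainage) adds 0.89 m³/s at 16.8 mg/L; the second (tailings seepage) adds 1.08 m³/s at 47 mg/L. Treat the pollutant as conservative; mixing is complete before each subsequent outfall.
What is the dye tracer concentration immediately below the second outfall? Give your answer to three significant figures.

7.38 mg/L

Below outfall 1: Q → 7.820 m³/s, C = (6.930·0 + 0.8900·16.80)/7.820 = 1.912 mg/L.
Below outfall 2: Q → 8.900 m³/s, C = (7.820·1.912 + 1.080·47.00)/8.900 = 7.383 mg/L.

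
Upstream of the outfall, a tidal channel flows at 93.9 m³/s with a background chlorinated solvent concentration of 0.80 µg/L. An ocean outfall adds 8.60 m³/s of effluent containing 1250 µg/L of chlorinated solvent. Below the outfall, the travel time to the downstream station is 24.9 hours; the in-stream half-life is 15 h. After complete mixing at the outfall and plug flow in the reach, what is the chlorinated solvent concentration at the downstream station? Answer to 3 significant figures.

33.4 µg/L

Mass balance: C = (93.90·0.8000 + 8.600·1250) / 102.5 = 10830/102.5 = 105.6 µg/L.
Half-life 15 h → k = ln 2 / 15 = 0.04621 h⁻¹ = 1.109 d⁻¹.
Applying C = C₀e^(−kt): 105.6 × 0.3164 = 33.42 µg/L.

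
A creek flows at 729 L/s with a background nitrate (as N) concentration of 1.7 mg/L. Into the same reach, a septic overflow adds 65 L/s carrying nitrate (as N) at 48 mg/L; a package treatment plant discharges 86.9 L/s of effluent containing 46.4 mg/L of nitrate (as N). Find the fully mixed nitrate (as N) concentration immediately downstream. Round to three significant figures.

Mass balance: C = (729.0·1.700 + 65.00·48.00 + 86.90·46.40) / 880.9 = 8391/880.9 = 9.526 mg/L.

9.53 mg/L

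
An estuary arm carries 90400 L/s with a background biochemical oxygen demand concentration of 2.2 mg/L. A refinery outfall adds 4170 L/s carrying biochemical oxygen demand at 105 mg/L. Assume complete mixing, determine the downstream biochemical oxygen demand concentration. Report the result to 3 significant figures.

Mass balance: C = (90400·2.200 + 4170·105.0) / 94570 = 636700/94570 = 6.733 mg/L.

6.73 mg/L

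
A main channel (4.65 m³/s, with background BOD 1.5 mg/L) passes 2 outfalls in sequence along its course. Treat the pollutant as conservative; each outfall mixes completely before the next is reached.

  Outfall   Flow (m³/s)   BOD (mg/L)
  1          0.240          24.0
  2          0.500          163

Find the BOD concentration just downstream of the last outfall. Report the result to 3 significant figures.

17.5 mg/L

Outfall 1: combined Q = 4.890 m³/s; C = (4.650·1.500 + 0.2400·24.00)/4.890 = 2.604 mg/L.
Outfall 2: combined Q = 5.390 m³/s; C = (4.890·2.604 + 0.5000·163.0)/5.390 = 17.48 mg/L.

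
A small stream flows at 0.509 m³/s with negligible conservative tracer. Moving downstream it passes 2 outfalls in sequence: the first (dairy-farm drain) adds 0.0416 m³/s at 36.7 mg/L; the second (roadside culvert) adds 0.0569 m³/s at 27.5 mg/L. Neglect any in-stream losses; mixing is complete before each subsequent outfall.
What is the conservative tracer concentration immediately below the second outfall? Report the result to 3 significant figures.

5.09 mg/L

After outfall 1: Q = 0.5090 + 0.04160 = 0.5506 m³/s; C = (0.5090·0 + 0.04160·36.70)/0.5506 = 2.773 mg/L.
After outfall 2: Q = 0.5506 + 0.05690 = 0.6075 m³/s; C = (0.5506·2.773 + 0.05690·27.50)/0.6075 = 5.089 mg/L.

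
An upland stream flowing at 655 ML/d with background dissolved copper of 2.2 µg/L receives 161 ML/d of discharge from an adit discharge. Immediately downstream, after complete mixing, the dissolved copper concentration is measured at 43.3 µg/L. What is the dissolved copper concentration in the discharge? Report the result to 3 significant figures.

Mass balance: 655.0·2.200 + 161.0·Cₑ = 816.0·43.30
→ Cₑ = (816.0·43.30 − 655.0·2.200) / 161.0 = 210.5 µg/L.

211 µg/L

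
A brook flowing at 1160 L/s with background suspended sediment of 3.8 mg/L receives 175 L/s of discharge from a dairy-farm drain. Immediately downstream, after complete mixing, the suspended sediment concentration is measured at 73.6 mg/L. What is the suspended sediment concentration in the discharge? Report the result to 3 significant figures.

Mass balance: 1160·3.800 + 175.0·Cₑ = 1335·73.60
→ Cₑ = (1335·73.60 − 1160·3.800) / 175.0 = 536.3 mg/L.

536 mg/L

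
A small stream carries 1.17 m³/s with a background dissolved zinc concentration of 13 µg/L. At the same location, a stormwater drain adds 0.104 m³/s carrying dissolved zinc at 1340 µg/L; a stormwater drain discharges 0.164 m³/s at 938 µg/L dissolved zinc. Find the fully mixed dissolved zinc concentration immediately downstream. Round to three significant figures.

214 µg/L

Mixed concentration C = ΣQC/ΣQ = (1.170·13.00 + 0.1040·1340 + 0.1640·938.0) / 1.438 = 308.4/1.438 = 214.5 µg/L.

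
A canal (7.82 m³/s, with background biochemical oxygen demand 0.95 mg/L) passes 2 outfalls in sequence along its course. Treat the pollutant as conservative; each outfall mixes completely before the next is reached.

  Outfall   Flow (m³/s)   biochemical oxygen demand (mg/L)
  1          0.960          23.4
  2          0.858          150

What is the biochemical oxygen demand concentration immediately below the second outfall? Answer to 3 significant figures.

After outfall 1: Q = 7.820 + 0.9600 = 8.780 m³/s; C = (7.820·0.9500 + 0.9600·23.40)/8.780 = 3.405 mg/L.
After outfall 2: Q = 8.780 + 0.8580 = 9.638 m³/s; C = (8.780·3.405 + 0.8580·150.0)/9.638 = 16.45 mg/L.

16.5 mg/L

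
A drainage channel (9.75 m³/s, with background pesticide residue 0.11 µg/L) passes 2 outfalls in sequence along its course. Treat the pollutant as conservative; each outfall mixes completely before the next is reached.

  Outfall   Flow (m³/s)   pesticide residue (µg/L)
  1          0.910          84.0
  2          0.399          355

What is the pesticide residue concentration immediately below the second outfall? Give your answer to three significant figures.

Outfall 1: combined Q = 10.66 m³/s; C = (9.750·0.1100 + 0.9100·84.00)/10.66 = 7.271 µg/L.
Outfall 2: combined Q = 11.06 m³/s; C = (10.66·7.271 + 0.3990·355.0)/11.06 = 19.82 µg/L.

19.8 µg/L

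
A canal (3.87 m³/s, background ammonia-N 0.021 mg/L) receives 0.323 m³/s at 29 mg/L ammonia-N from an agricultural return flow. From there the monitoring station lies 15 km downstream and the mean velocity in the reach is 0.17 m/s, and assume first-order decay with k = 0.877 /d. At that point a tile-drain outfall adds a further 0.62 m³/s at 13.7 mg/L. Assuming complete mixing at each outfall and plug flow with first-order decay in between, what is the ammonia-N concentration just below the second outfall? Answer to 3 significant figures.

2.57 mg/L

Conservation of mass: C = (3.870·0.02100 + 0.3230·29.00) / 4.193 = 9.448/4.193 = 2.253 mg/L; combined flow 4.193 m³/s.
Travel time t = 15·1000 / 0.17 = 88240 s = 24.51 h.
Decay over the reach: 2.253·exp(−kt) = 2.253·0.4084 = 0.9202 mg/L.
Second outfall: C = (4.193·0.9202 + 0.6200·13.70)/4.813 = 2.566 mg/L.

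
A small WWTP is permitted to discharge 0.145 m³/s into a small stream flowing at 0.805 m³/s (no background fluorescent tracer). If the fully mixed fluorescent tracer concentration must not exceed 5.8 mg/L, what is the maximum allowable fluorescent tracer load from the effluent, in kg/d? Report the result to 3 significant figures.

Mass balance at the limit: 0.8050·0 + 0.1450·Cₑ = 0.9500·5.8 → Cₑ = 38.00 mg/L.
Load = 0.1450 m³/s × 38.00 g/m³ × 86 400 s/d = 476.1 kg/d.

476 kg/d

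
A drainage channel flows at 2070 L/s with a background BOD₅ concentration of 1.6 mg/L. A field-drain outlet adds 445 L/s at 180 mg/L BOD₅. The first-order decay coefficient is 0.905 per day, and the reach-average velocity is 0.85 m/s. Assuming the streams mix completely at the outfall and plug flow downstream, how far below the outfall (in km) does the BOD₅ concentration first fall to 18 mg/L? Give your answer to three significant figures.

49.6 km

Mixed concentration C = ΣQC/ΣQ = (2070·1.600 + 445.0·180.0) / 2515 = 83410/2515 = 33.17 mg/L.
Set 33.17·exp(−k·t) = 18 → t = ln(33.17/18)/k = 58350 s = 16.21 h.
Distance = v·t = 0.85·58350 = 49590 m = 49.59 km.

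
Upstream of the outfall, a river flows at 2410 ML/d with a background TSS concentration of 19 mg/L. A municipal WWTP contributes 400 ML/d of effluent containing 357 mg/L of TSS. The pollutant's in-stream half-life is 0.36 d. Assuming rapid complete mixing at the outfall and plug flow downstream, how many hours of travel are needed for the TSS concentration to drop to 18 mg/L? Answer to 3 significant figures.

16.4 h

Flow-weighted average: C = (2410·19.00 + 400.0·357.0) / 2810 = 188600/2810 = 67.11 mg/L.
Half-life 0.36 d → k = ln 2 / 0.36 = 1.925 d⁻¹.
67.11·exp(−k·t) = 18 → t = ln(67.11/18)/k = 59050 s = 16.40 h.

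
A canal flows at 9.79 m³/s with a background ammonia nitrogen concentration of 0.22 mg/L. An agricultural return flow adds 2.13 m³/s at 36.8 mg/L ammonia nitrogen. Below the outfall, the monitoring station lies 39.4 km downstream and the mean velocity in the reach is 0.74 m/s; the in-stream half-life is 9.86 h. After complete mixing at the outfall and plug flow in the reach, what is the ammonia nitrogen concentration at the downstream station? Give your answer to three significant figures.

2.39 mg/L

Mass balance: C = (9.790·0.2200 + 2.130·36.80) / 11.92 = 80.54/11.92 = 6.757 mg/L.
Travel time t = 39.4·1000 / 0.74 = 53240 s = 14.79 h.
Half-life 9.86 h → k = ln 2 / 9.86 = 0.07030 h⁻¹ = 1.687 d⁻¹.
Decay over the reach: 6.757·exp(−kt) = 6.757·0.3536 = 2.389 mg/L.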